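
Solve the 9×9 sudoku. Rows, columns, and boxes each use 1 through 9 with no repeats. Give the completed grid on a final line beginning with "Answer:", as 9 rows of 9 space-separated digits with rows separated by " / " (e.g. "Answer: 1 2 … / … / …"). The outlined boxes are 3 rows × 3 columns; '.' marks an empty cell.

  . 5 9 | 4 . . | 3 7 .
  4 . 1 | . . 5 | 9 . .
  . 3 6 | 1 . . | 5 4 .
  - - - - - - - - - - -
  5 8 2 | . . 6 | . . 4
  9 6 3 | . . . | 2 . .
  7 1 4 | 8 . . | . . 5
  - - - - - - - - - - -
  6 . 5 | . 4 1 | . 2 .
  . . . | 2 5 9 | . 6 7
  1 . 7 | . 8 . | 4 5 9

Step 1. [r4c4∈{3,7,9}] 9 has one home in col 4: r4c4. So r4c4=9.
Step 2. [r2c8∈{8}] r2c8 has the single candidate 8 ⇒ r2c8=8.
Step 3. [r3c9∈{2}] r3c9's peers cover all but 2. So r3c9=2.
Step 4. [r5c8∈{1}] r5c8's peers cover all but 1, so r5c8=1.
Step 5. [r5c5∈{7}] r5c5 has the single candidate 7 ⇒ r5c5=7.
Step 6. [r1c1∈{2,8}] 2 has one home in col 1: r1c1. So r1c1=2.
Step 7. [r2c5∈{2,3,6}] across row 2, 2 lands solely at r2c5. So r2c5=2.
Step 8. [r2c4∈{3,6,7}] row 2 places 3 nowhere but r2c4 ⇒ r2c4=3.
Step 9. [r6c5∈{3}] r6c5's peers cover all but 3 ⇒ r6c5=3.
Step 10. [r7c7∈{8}] nothing but 8 survives at r7c7, so r7c7=8.
Step 11. [r3c1∈{8}] r3c1 is down to just 8 ⇒ r3c1=8.
Step 12. [r1c5∈{6}] r1c5's peers cover all but 6, so r1c5=6.
Step 13. [r4c5∈{1}] only 1 remains possible at r4c5, so r4c5=1.
Step 14. [r6c8∈{9}] r6c8 has the single candidate 9, so r6c8=9.
Step 15. [r9c4∈{6}] r9c4 is down to just 6, so r9c4=6.
Step 16. [r5c9∈{8}] r5c9 is down to just 8, so r5c9=8.
Step 17. [r2c2∈{7}] r2c2 is down to just 7. So r2c2=7.
Step 18. [r8c2∈{4}] r8c2 is down to just 4, so r8c2=4.
Step 19. [r3c5∈{9}] r3c5 is down to just 9 ⇒ r3c5=9.
Step 20. [r2c9∈{6}] only 6 remains possible at r2c9 ⇒ r2c9=6.
Step 21. [r4c7∈{7}] nothing but 7 survives at r4c7. So r4c7=7.
Step 22. [r6c7∈{6}] nothing but 6 survives at r6c7 ⇒ r6c7=6.
Step 23. [r8c1∈{3}] only 3 remains possible at r8c1. So r8c1=3.
Step 24. [r4c8∈{3}] r4c8 is down to just 3. So r4c8=3.
Step 25. [r3c6∈{7}] r3c6's peers cover all but 7. So r3c6=7.
Step 26. [r7c4∈{7}] r7c4's peers cover all but 7, so r7c4=7.
Step 27. [r9c6∈{3}] r9c6 is down to just 3 ⇒ r9c6=3.
Step 28. [r1c9∈{1}] nothing but 1 survives at r1c9, so r1c9=1.
Step 29. [r7c2∈{9}] nothing but 9 survives at r7c2. So r7c2=9.
Step 30. [r9c2∈{2}] r9c2's peers cover all but 2 ⇒ r9c2=2.
Step 31. [r6c6∈{2}] nothing but 2 survives at r6c6 ⇒ r6c6=2.
Step 32. [r7c9∈{3}] r7c9 has the single candidate 3 ⇒ r7c9=3.
Step 33. [r5c4∈{5}] r5c4 is down to just 5, so r5c4=5.
Step 34. [r1c6∈{8}] r1c6 has the single candidate 8, so r1c6=8.
Step 35. [r5c6∈{4}] only 4 remains possible at r5c6. So r5c6=4.
Step 36. [r8c3∈{8}] r8c3's peers cover all but 8 ⇒ r8c3=8.
Step 37. [r8c7∈{1}] r8c7's peers cover all but 1, so r8c7=1.

Answer: 2 5 9 4 6 8 3 7 1 / 4 7 1 3 2 5 9 8 6 / 8 3 6 1 9 7 5 4 2 / 5 8 2 9 1 6 7 3 4 / 9 6 3 5 7 4 2 1 8 / 7 1 4 8 3 2 6 9 5 / 6 9 5 7 4 1 8 2 3 / 3 4 8 2 5 9 1 6 7 / 1 2 7 6 8 3 4 5 9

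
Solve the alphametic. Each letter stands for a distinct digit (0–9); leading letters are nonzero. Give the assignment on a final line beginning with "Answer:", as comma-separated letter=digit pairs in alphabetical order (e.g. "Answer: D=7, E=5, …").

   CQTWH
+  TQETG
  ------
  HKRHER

Step 1. [col 1: H + G ≡ R (mod 10)] G=8 is one option consistent with column 1 (H + G ≡ R (mod 10), carry-in 0) — take it. So G=8.
Step 2. [col 1: H + G ≡ R (mod 10)] several values work for H in column 1 (H + G ≡ R (mod 10), carry-in 0); try H=1 ⇒ H=1.
Step 3. [col 1: H + G ≡ R (mod 10)] column 1 reads H+G+carry(0)=R with H=1, G=8; with digits 1,8 already taken and all letters distinct, the only value for R is 9 ⇒ R=9.
Step 4. [col 2: W + T ≡ E (mod 10)] no forcing yet in column 2 (carry-in 0); T=7 is free and consistent — try it ⇒ T=7.
Step 5. [col 2: W + T ≡ E (mod 10)] W=6 is one option consistent with column 2 (W + T ≡ E (mod 10), carry-in 0) — take it, so W=6.
Step 6. [col 2: W + T ≡ E (mod 10)] column 2 reads W+T+carry(0)=E with W=6, T=7; with digits 1,6,7,8,9 already taken and all letters distinct, the only value for E is 3. So E=3.
Step 7. [col 4: Q + Q ≡ R (mod 10)] column 4: given R=9, carry-in 1, and digits 1,3,6,7,8,9 already taken and all letters distinct, Q+Q≡R (mod 10) forces Q=4. So Q=4.
Step 8. [col 5: C + T ≡ K (mod 10)] column 5 reads C+T+carry(0)=K with T=7; with digits 1,3,4,6,7,8,9 already taken and all letters distinct, the only value for K is 2. So K=2.
Step 9. [col 5: C + T ≡ K (mod 10)] column 5 reads C+T+carry(0)=K with T=7, K=2; with digits 1,2,3,4,6,7,8,9 already taken and all letters distinct, the only value for C is 5. So C=5.

Answer: C=5, E=3, G=8, H=1, K=2, Q=4, R=9, T=7, W=6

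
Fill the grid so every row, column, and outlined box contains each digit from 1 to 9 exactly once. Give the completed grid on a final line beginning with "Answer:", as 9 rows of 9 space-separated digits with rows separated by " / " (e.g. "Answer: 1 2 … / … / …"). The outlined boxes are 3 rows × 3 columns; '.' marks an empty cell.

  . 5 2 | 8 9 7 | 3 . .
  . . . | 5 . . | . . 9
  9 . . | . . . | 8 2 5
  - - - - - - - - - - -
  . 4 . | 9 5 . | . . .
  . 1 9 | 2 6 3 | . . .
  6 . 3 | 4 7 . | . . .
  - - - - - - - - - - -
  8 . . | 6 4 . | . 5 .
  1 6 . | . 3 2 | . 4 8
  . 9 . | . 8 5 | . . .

Step 1. [r7c3∈{7}] nothing but 7 survives at r7c3, so r7c3=7.
Step 2. [r3c5∈{1}] r3c5 has the single candidate 1. So r3c5=1.
Step 3. [r1c1∈{4}] r1c1 is down to just 4. So r1c1=4.
Step 4. [r9c4∈{1,7}] 1 has one home in col 4: r9c4 ⇒ r9c4=1.
Step 5. [r2c7∈{1,4,6,7}] 4 has one home in box 3: r2c7. So r2c7=4.
Step 6. [r2c8∈{1,6,7}] box 3 places 7 nowhere but r2c8 ⇒ r2c8=7.
Step 7. [r6c7∈{1,2,5,9}] 5 has one home in row 6: r6c7, so r6c7=5.
Step 8. [r5c7∈{7}] only 7 remains possible at r5c7 ⇒ r5c7=7.
Step 9. [r4c3∈{8}] nothing but 8 survives at r4c3, so r4c3=8.
Step 10. [r4c6∈{1}] r4c6 has the single candidate 1 ⇒ r4c6=1.
Step 11. [r6c2∈{2}] r6c2 is down to just 2 ⇒ r6c2=2.
Step 12. [r7c2∈{3}] r7c2's peers cover all but 3. So r7c2=3.
Step 13. [r9c9∈{2,3,6,7}] row 9 places 7 nowhere but r9c9, so r9c9=7.
Step 14. [r7c7∈{1,2,9}] col 7 places 1 nowhere but r7c7 ⇒ r7c7=1.
Step 15. [r4c9∈{2,3,6}] across col 9, 3 lands solely at r4c9. So r4c9=3.
Step 16. [r4c8∈{6}] r4c8's peers cover all but 6, so r4c8=6.
Step 17. [r3c3∈{6}] r3c3 is down to just 6. So r3c3=6.
Step 18. [r1c8∈{1}] only 1 remains possible at r1c8. So r1c8=1.
Step 19. [r7c9∈{2}] r7c9's peers cover all but 2 ⇒ r7c9=2.
Step 20. [r5c8∈{8}] nothing but 8 survives at r5c8. So r5c8=8.
Step 21. [r1c9∈{6}] nothing but 6 survives at r1c9, so r1c9=6.
Step 22. [r3c4∈{3}] nothing but 3 survives at r3c4 ⇒ r3c4=3.
Step 23. [r4c1∈{7}] r4c1 is down to just 7. So r4c1=7.
Step 24. [r4c7∈{2}] only 2 remains possible at r4c7, so r4c7=2.
Step 25. [r5c1∈{5}] only 5 remains possible at r5c1. So r5c1=5.
Step 26. [r9c8∈{3}] r9c8 has the single candidate 3, so r9c8=3.
Step 27. [r6c8∈{9}] only 9 remains possible at r6c8, so r6c8=9.
Step 28. [r7c6∈{9}] r7c6's peers cover all but 9 ⇒ r7c6=9.
Step 29. [r8c7∈{9}] r8c7 is down to just 9, so r8c7=9.
Step 30. [r2c3∈{1}] nothing but 1 survives at r2c3. So r2c3=1.
Step 31. [r6c9∈{1}] only 1 remains possible at r6c9 ⇒ r6c9=1.
Step 32. [r2c1∈{3}] r2c1's peers cover all but 3. So r2c1=3.
Step 33. [r6c6∈{8}] nothing but 8 survives at r6c6. So r6c6=8.
Step 34. [r8c4∈{7}] r8c4 is down to just 7, so r8c4=7.
Step 35. [r3c6∈{4}] r3c6 is down to just 4, so r3c6=4.
Step 36. [r9c3∈{4}] only 4 remains possible at r9c3, so r9c3=4.
Step 37. [r9c7∈{6}] r9c7's peers cover all but 6, so r9c7=6.
Step 38. [r3c2∈{7}] r3c2 has the single candidate 7. So r3c2=7.
Step 39. [r2c6∈{6}] only 6 remains possible at r2c6 ⇒ r2c6=6.
Step 40. [r2c2∈{8}] r2c2's peers cover all but 8. So r2c2=8.
Step 41. [r2c5∈{2}] r2c5 is down to just 2. So r2c5=2.
Step 42. [r8c3∈{5}] r8c3 is down to just 5. So r8c3=5.
Step 43. [r9c1∈{2}] only 2 remains possible at r9c1, so r9c1=2.
Step 44. [r5c9∈{4}] r5c9 is down to just 4, so r5c9=4.

Answer: 4 5 2 8 9 7 3 1 6 / 3 8 1 5 2 6 4 7 9 / 9 7 6 3 1 4 8 2 5 / 7 4 8 9 5 1 2 6 3 / 5 1 9 2 6 3 7 8 4 / 6 2 3 4 7 8 5 9 1 / 8 3 7 6 4 9 1 5 2 / 1 6 5 7 3 2 9 4 8 / 2 9 4 1 8 5 6 3 7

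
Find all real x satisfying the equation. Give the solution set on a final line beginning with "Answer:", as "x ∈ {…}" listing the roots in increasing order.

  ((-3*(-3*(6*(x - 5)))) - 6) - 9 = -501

Step 1. [((-3*(-3*(6*(x - 5)))) - 6) - 9 = -501] peel the -9: add 9 from each side. So sub: (-3*(-3*(6*(x - 5)))) - 6 = -492.
Step 2. [(-3*(-3*(6*(x - 5)))) - 6 = -492] -6 is outermost — add 6 both sides. So sub: -3*(-3*(6*(x - 5))) = -486.
Step 3. [-3*(-3*(6*(x - 5))) = -486] leading coefficient -3: divide by -3 ⇒ div: -3*(6*(x - 5)) = 162.
Step 4. [-3*(6*(x - 5)) = 162] -3·(inner) — divide through by -3, so div: 6*(x - 5) = -54.
Step 5. [6*(x - 5) = -54] leading coefficient 6: divide by 6. So div: x - 5 = -9.
Step 6. [x - 5 = -9] peel the -5: add 5 from each side. So sub: x = -4.

Answer: x ∈ {-4}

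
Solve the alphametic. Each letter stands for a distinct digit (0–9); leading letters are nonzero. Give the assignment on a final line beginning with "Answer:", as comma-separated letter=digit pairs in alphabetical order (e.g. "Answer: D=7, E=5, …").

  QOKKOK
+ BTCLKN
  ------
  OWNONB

Step 1. [col 1: K + N ≡ B (mod 10)] several values work for N in column 1 (K + N ≡ B (mod 10), carry-in 0); try N=6 ⇒ N=6.
Step 2. [col 1: K + N ≡ B (mod 10)] several values work for B in column 1 (K + N ≡ B (mod 10), carry-in 0); try B=3, so B=3.
Step 3. [col 1: K + N ≡ B (mod 10)] in column 1 we have K+N≡B with carry-in 0; given N=6, B=3 and digits 3,6 already taken and all letters distinct, that pins K to 7 ⇒ K=7.
Step 4. [col 2: O + K ≡ N (mod 10)] from column 2 (K=7, N=6, carry-in 1, digits 3,6,7 already taken and all letters distinct): O must equal 8. So O=8.
Step 5. [col 3: K + L ≡ O (mod 10)] column 3: given K=7, O=8, carry-in 1, and digits 3,6,7,8 already taken and all letters distinct, K+L≡O (mod 10) forces L=0 ⇒ L=0.
Step 6. [col 4: K + C ≡ N (mod 10)] from column 4 (K=7, N=6, carry-in 0, digits 0,3,6,7,8 already taken and all letters distinct): C must equal 9. So C=9.
Step 7. [col 5: O + T ≡ W (mod 10)] several values work for W in column 5 (O + T ≡ W (mod 10), carry-in 1); try W=1. So W=1.
Step 8. [col 5: O + T ≡ W (mod 10)] column 5 reads O+T+carry(1)=W with O=8, W=1; with digits 0,1,3,6,7,8,9 already taken and all letters distinct, the only value for T is 2 ⇒ T=2.
Step 9. [col 6: Q + B ≡ O (mod 10)] column 6: given B=3, O=8, carry-in 1, and digits 0,1,2,3,6,7,8,9 already taken and all letters distinct, Q+B≡O (mod 10) forces Q=4. So Q=4.

Answer: B=3, C=9, K=7, L=0, N=6, O=8, Q=4, T=2, W=1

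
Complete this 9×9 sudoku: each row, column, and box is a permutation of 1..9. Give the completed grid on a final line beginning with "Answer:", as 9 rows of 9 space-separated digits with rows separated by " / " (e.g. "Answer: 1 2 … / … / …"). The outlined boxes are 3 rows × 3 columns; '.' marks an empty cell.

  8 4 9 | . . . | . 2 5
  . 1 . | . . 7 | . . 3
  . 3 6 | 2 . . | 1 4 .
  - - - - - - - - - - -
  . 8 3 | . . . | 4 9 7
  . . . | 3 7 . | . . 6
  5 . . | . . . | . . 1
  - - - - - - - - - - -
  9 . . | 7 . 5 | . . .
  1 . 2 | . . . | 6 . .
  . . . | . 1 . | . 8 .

Step 1. [r3c5∈{5,8,9}] across row 3, 5 lands solely at r3c5 ⇒ r3c5=5.
Step 2. [r9c1∈{3,4,6,7}] r9c1 is the only open cell in col 1 admitting 3 ⇒ r9c1=3.
Step 3. [r4c1∈{2,6}] r4c1 is the only open cell in col 1 admitting 6 ⇒ r4c1=6.
Step 4. [r4c5∈{2}] r4c5 has the single candidate 2. So r4c5=2.
Step 5. [r9c6∈{2,4,6,9}] in col 6, 2 fits only at r9c6, so r9c6=2.
Step 6. [r5c1∈{2,4}] r5c1 is the only open cell in col 1 admitting 4, so r5c1=4.
Step 7. [r8c8∈{3,5,7}] across col 8, 7 lands solely at r8c8. So r8c8=7.
Step 8. [r9c7∈{5,9}] across box 9, 5 lands solely at r9c7 ⇒ r9c7=5.
Step 9. [r2c7∈{8,9}] in col 7, 9 fits only at r2c7, so r2c7=9.
Step 10. [r3c6∈{8,9}] row 3 places 9 nowhere but r3c6, so r3c6=9.
Step 11. [r4c6∈{1}] only 1 remains possible at r4c6, so r4c6=1.
Step 12. [r5c6∈{8}] r5c6's peers cover all but 8. So r5c6=8.
Step 13. [r5c7∈{2}] r5c7 has the single candidate 2. So r5c7=2.
Step 14. [r7c7∈{3}] r7c7 is down to just 3 ⇒ r7c7=3.
Step 15. [r6c3∈{7}] r6c3 has the single candidate 7 ⇒ r6c3=7.
Step 16. [r9c3∈{4}] only 4 remains possible at r9c3. So r9c3=4.
Step 17. [r9c9∈{9}] r9c9 is down to just 9, so r9c9=9.
Step 18. [r9c4∈{6}] r9c4's peers cover all but 6 ⇒ r9c4=6.
Step 19. [r8c9∈{4}] r8c9 has the single candidate 4. So r8c9=4.
Step 20. [r6c6∈{4,6}] r6c6 is the only open cell in col 6 admitting 4 ⇒ r6c6=4.
Step 21. [r6c4∈{9}] r6c4 is down to just 9, so r6c4=9.
Step 22. [r8c4∈{8}] nothing but 8 survives at r8c4, so r8c4=8.
Step 23. [r1c6∈{3,6}] across col 6, 6 lands solely at r1c6, so r1c6=6.
Step 24. [r2c5∈{4,8}] row 2 places 8 nowhere but r2c5 ⇒ r2c5=8.
Step 25. [r8c6∈{3}] only 3 remains possible at r8c6 ⇒ r8c6=3.
Step 26. [r5c3∈{1}] only 1 remains possible at r5c3, so r5c3=1.
Step 27. [r2c4∈{4}] nothing but 4 survives at r2c4. So r2c4=4.
Step 28. [r6c7∈{8}] r6c7 is down to just 8 ⇒ r6c7=8.
Step 29. [r6c2∈{2}] only 2 remains possible at r6c2 ⇒ r6c2=2.
Step 30. [r3c1∈{7}] only 7 remains possible at r3c1, so r3c1=7.
Step 31. [r7c5∈{4}] r7c5's peers cover all but 4, so r7c5=4.
Step 32. [r1c7∈{7}] r1c7 is down to just 7 ⇒ r1c7=7.
Step 33. [r7c2∈{6}] nothing but 6 survives at r7c2. So r7c2=6.
Step 34. [r2c8∈{6}] only 6 remains possible at r2c8 ⇒ r2c8=6.
Step 35. [r6c5∈{6}] only 6 remains possible at r6c5 ⇒ r6c5=6.
Step 36. [r7c8∈{1}] only 1 remains possible at r7c8, so r7c8=1.
Step 37. [r7c3∈{8}] nothing but 8 survives at r7c3, so r7c3=8.
Step 38. [r8c2∈{5}] nothing but 5 survives at r8c2, so r8c2=5.
Step 39. [r7c9∈{2}] r7c9 has the single candidate 2 ⇒ r7c9=2.
Step 40. [r4c4∈{5}] r4c4 has the single candidate 5 ⇒ r4c4=5.
Step 41. [r2c3∈{5}] nothing but 5 survives at r2c3. So r2c3=5.
Step 42. [r5c2∈{9}] nothing but 9 survives at r5c2. So r5c2=9.
Step 43. [r8c5∈{9}] r8c5 has the single candidate 9 ⇒ r8c5=9.
Step 44. [r2c1∈{2}] only 2 remains possible at r2c1, so r2c1=2.
Step 45. [r6c8∈{3}] r6c8 is down to just 3 ⇒ r6c8=3.
Step 46. [r1c5∈{3}] nothing but 3 survives at r1c5, so r1c5=3.
Step 47. [r1c4∈{1}] r1c4 has the single candidate 1, so r1c4=1.
Step 48. [r9c2∈{7}] r9c2 has the single candidate 7 ⇒ r9c2=7.
Step 49. [r3c9∈{8}] r3c9 has the single candidate 8 ⇒ r3c9=8.
Step 50. [r5c8∈{5}] r5c8 has the single candidate 5 ⇒ r5c8=5.

Answer: 8 4 9 1 3 6 7 2 5 / 2 1 5 4 8 7 9 6 3 / 7 3 6 2 5 9 1 4 8 / 6 8 3 5 2 1 4 9 7 / 4 9 1 3 7 8 2 5 6 / 5 2 7 9 6 4 8 3 1 / 9 6 8 7 4 5 3 1 2 / 1 5 2 8 9 3 6 7 4 / 3 7 4 6 1 2 5 8 9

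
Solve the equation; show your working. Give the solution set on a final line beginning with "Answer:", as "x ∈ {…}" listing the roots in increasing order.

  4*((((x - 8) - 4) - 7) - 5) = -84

Step 1. [4*((((x - 8) - 4) - 7) - 5) = -84] divide by the outer 4 ⇒ div: (((x - 8) - 4) - 7) - 5 = -21.
Step 2. [(((x - 8) - 4) - 7) - 5 = -21] add 5: x sits inside (… - 5). So sub: ((x - 8) - 4) - 7 = -16.
Step 3. [((x - 8) - 4) - 7 = -16] 7 comes off first (add 7). So sub: (x - 8) - 4 = -9.
Step 4. [(x - 8) - 4 = -9] -4 is outermost — add 4 both sides, so sub: x - 8 = -5.
Step 5. [x - 8 = -5] 8 comes off first (add 8). So sub: x = 3.

Answer: x ∈ {3}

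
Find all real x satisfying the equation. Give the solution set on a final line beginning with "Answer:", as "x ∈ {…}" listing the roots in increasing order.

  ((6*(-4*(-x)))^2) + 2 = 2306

Step 1. [((6*(-4*(-x)))^2) + 2 = 2306] the outer +2 inverts by subtracting 2. So sub: (6*(-4*(-x)))^2 = 2304.
Step 2. [(6*(-4*(-x)))^2 = 2304] √ both sides: 2304 ≥ 0 gives two branches. So sqrt: 6*(-4*(-x)) = 48 or -48.
Step 3. [6*(-4*(-x)) = 48 or -48] LHS = 6·(…); ÷6 both sides, so div: -4*(-x) = 8 or -8.
Step 4. [-4*(-x) = 8 or -8] leading coefficient -4: divide by -4, so div: -x = -2 or 2.
Step 5. [-x = -2 or 2] leading − — multiply by −1. So neg: x = 2 or -2.

Answer: x ∈ {-2, 2}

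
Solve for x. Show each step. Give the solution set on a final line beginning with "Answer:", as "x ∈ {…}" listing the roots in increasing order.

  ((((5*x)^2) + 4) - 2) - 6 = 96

Step 1. [((((5*x)^2) + 4) - 2) - 6 = 96] 6 comes off first (add 6). So sub: (((5*x)^2) + 4) - 2 = 102.
Step 2. [(((5*x)^2) + 4) - 2 = 102] add 2: x sits inside (… - 2), so sub: ((5*x)^2) + 4 = 104.
Step 3. [((5*x)^2) + 4 = 104] 4 comes off first (subtract 4), so sub: (5*x)^2 = 100.
Step 4. [(5*x)^2 = 100] 100 ≥ 0, LHS is (·)² — take ±√. So sqrt: 5*x = 10 or -10.
Step 5. [5*x = 10 or -10] LHS = 5·(…); ÷5 both sides, so div: x = 2 or -2.

Answer: x ∈ {-2, 2}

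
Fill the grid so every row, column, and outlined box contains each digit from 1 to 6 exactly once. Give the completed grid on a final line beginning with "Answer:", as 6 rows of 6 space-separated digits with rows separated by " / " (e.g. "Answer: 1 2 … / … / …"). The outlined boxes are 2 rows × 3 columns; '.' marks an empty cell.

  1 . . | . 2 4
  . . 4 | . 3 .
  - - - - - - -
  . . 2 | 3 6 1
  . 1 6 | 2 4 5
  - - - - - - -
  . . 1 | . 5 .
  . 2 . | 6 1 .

Step 1. [r1c2∈{3,5,6}] row 1 places 6 nowhere but r1c2. So r1c2=6.
Step 2. [r5c2∈{3,4}] in col 2, 3 fits only at r5c2. So r5c2=3.
Step 3. [r2c2∈{5}] nothing but 5 survives at r2c2 ⇒ r2c2=5.
Step 4. [r6c1∈{4,5}] across row 6, 4 lands solely at r6c1 ⇒ r6c1=4.
Step 5. [r2c4∈{1}] only 1 remains possible at r2c4 ⇒ r2c4=1.
Step 6. [r3c1∈{5}] r3c1 has the single candidate 5 ⇒ r3c1=5.
Step 7. [r5c1∈{6}] r5c1's peers cover all but 6. So r5c1=6.
Step 8. [r6c6∈{3}] r6c6's peers cover all but 3. So r6c6=3.
Step 9. [r5c6∈{2}] nothing but 2 survives at r5c6, so r5c6=2.
Step 10. [r5c4∈{4}] only 4 remains possible at r5c4 ⇒ r5c4=4.
Step 11. [r6c3∈{5}] r6c3's peers cover all but 5, so r6c3=5.
Step 12. [r2c6∈{6}] only 6 remains possible at r2c6, so r2c6=6.
Step 13. [r3c2∈{4}] r3c2 is down to just 4. So r3c2=4.
Step 14. [r4c1∈{3}] nothing but 3 survives at r4c1 ⇒ r4c1=3.
Step 15. [r1c3∈{3}] r1c3 has the single candidate 3. So r1c3=3.
Step 16. [r2c1∈{2}] only 2 remains possible at r2c1. So r2c1=2.
Step 17. [r1c4∈{5}] r1c4 has the single candidate 5, so r1c4=5.

Answer: 1 6 3 5 2 4 / 2 5 4 1 3 6 / 5 4 2 3 6 1 / 3 1 6 2 4 5 / 6 3 1 4 5 2 / 4 2 5 6 1 3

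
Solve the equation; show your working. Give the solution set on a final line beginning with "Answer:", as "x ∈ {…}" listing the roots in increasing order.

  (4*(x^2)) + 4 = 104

Step 1. [(4*(x^2)) + 4 = 104] subtract 4: x sits inside (… + 4), so sub: 4*(x^2) = 100.
Step 2. [4*(x^2) = 100] 4 out front; divide by 4. So div: x^2 = 25.
Step 3. [x^2 = 25] √ both sides: 25 ≥ 0 gives two branches. So sqrt: x = 5 or -5.

Answer: x ∈ {-5, 5}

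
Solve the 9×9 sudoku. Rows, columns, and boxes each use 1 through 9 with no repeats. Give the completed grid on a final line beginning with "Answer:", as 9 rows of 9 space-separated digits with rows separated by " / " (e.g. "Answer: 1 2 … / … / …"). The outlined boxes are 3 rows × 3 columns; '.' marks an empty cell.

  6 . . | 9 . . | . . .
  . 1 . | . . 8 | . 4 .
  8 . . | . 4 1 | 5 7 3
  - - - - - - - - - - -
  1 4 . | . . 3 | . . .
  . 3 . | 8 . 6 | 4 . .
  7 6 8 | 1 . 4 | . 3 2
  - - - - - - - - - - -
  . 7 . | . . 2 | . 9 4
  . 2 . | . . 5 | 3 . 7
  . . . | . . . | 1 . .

Step 1. [r5c5∈{2,5,7,9}] across row 5, 7 lands solely at r5c5, so r5c5=7.
Step 2. [r1c3∈{2,3,4,5,7}] 4 has one home in row 1: r1c3, so r1c3=4.
Step 3. [r3c4∈{2,6}] r3c4 is the only open cell in row 3 admitting 6. So r3c4=6.
Step 4. [r9c6∈{7,9}] in col 6, 9 fits only at r9c6. So r9c6=9.
Step 5. [r1c5∈{2,3,5}] in row 1, 3 fits only at r1c5, so r1c5=3.
Step 6. [r2c3∈{2,3,5,7,9}] 7 has one home in col 3: r2c3, so r2c3=7.
Step 7. [r2c1∈{2,3,5,9}] in row 2, 3 fits only at r2c1 ⇒ r2c1=3.
Step 8. [r7c1∈{5}] r7c1 is down to just 5. So r7c1=5.
Step 9. [r6c7∈{9}] nothing but 9 survives at r6c7. So r6c7=9.
Step 10. [r9c8∈{2,5,6,8}] r9c8 is the only open cell in row 9 admitting 2, so r9c8=2.
Step 11. [r9c9∈{5,6,8}] row 9 places 5 nowhere but r9c9. So r9c9=5.
Step 12. [r3c3∈{2,9}] row 3 places 2 nowhere but r3c3, so r3c3=2.
Step 13. [r6c5∈{5}] r6c5 is down to just 5. So r6c5=5.
Step 14. [r2c5∈{2}] only 2 remains possible at r2c5, so r2c5=2.
Step 15. [r2c7∈{6}] nothing but 6 survives at r2c7, so r2c7=6.
Step 16. [r7c7∈{8}] nothing but 8 survives at r7c7 ⇒ r7c7=8.
Step 17. [r8c5∈{1,6,8}] in row 8, 8 fits only at r8c5. So r8c5=8.
Step 18. [r8c3∈{1,6,9}] 1 has one home in row 8: r8c3. So r8c3=1.
Step 19. [r4c9∈{6,8}] 6 has one home in col 9: r4c9 ⇒ r4c9=6.
Step 20. [r1c9∈{1,8}] r1c9 is the only open cell in col 9 admitting 8, so r1c9=8.
Step 21. [r9c5∈{6}] r9c5's peers cover all but 6. So r9c5=6.
Step 22. [r9c3∈{3}] r9c3's peers cover all but 3 ⇒ r9c3=3.
Step 23. [r8c1∈{4,9}] in row 8, 9 fits only at r8c1. So r8c1=9.
Step 24. [r5c3∈{5,9}] in row 5, 9 fits only at r5c3. So r5c3=9.
Step 25. [r5c8∈{1,5}] across row 5, 5 lands solely at r5c8, so r5c8=5.
Step 26. [r9c4∈{4,7}] 7 has one home in row 9: r9c4 ⇒ r9c4=7.
Step 27. [r1c2∈{5}] only 5 remains possible at r1c2. So r1c2=5.
Step 28. [r1c7∈{2}] r1c7's peers cover all but 2, so r1c7=2.
Step 29. [r2c9∈{9}] nothing but 9 survives at r2c9, so r2c9=9.
Step 30. [r4c3∈{5}] nothing but 5 survives at r4c3. So r4c3=5.
Step 31. [r7c3∈{6}] r7c3's peers cover all but 6, so r7c3=6.
Step 32. [r4c7∈{7}] r4c7 is down to just 7, so r4c7=7.
Step 33. [r5c9∈{1}] r5c9's peers cover all but 1 ⇒ r5c9=1.
Step 34. [r1c6∈{7}] r1c6's peers cover all but 7, so r1c6=7.
Step 35. [r8c4∈{4}] r8c4 is down to just 4, so r8c4=4.
Step 36. [r5c1∈{2}] r5c1 has the single candidate 2 ⇒ r5c1=2.
Step 37. [r4c8∈{8}] r4c8 has the single candidate 8. So r4c8=8.
Step 38. [r8c8∈{6}] only 6 remains possible at r8c8, so r8c8=6.
Step 39. [r2c4∈{5}] r2c4's peers cover all but 5, so r2c4=5.
Step 40. [r9c1∈{4}] r9c1 is down to just 4. So r9c1=4.
Step 41. [r3c2∈{9}] r3c2 is down to just 9 ⇒ r3c2=9.
Step 42. [r7c4∈{3}] r7c4 is down to just 3, so r7c4=3.
Step 43. [r9c2∈{8}] r9c2 is down to just 8. So r9c2=8.
Step 44. [r1c8∈{1}] r1c8 is down to just 1 ⇒ r1c8=1.
Step 45. [r7c5∈{1}] only 1 remains possible at r7c5, so r7c5=1.
Step 46. [r4c4∈{2}] nothing but 2 survives at r4c4 ⇒ r4c4=2.
Step 47. [r4c5∈{9}] r4c5 is down to just 9. So r4c5=9.

Answer: 6 5 4 9 3 7 2 1 8 / 3 1 7 5 2 8 6 4 9 / 8 9 2 6 4 1 5 7 3 / 1 4 5 2 9 3 7 8 6 / 2 3 9 8 7 6 4 5 1 / 7 6 8 1 5 4 9 3 2 / 5 7 6 3 1 2 8 9 4 / 9 2 1 4 8 5 3 6 7 / 4 8 3 7 6 9 1 2 5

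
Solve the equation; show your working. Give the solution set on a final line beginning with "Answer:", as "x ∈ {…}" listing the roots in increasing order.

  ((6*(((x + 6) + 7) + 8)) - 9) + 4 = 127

Step 1. [((6*(((x + 6) + 7) + 8)) - 9) + 4 = 127] the outer +4 inverts by subtracting 4, so sub: (6*(((x + 6) + 7) + 8)) - 9 = 123.
Step 2. [(6*(((x + 6) + 7) + 8)) - 9 = 123] -9 is outermost — add 9 both sides ⇒ sub: 6*(((x + 6) + 7) + 8) = 132.
Step 3. [6*(((x + 6) + 7) + 8) = 132] leading coefficient 6: divide by 6. So div: ((x + 6) + 7) + 8 = 22.
Step 4. [((x + 6) + 7) + 8 = 22] peel the +8: subtract 8 from each side ⇒ sub: (x + 6) + 7 = 14.
Step 5. [(x + 6) + 7 = 14] peel the +7: subtract 7 from each side. So sub: x + 6 = 7.
Step 6. [x + 6 = 7] peel the +6: subtract 6 from each side. So sub: x = 1.

Answer: x ∈ {1}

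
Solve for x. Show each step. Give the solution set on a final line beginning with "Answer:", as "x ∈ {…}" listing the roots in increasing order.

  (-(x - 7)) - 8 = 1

Step 1. [(-(x - 7)) - 8 = 1] 8 comes off first (add 8) ⇒ sub: -(x - 7) = 9.
Step 2. [-(x - 7) = 9] LHS negated; negate both sides ⇒ neg: x - 7 = -9.
Step 3. [x - 7 = -9] -7 is outermost — add 7 both sides, so sub: x = -2.

Answer: x ∈ {-2}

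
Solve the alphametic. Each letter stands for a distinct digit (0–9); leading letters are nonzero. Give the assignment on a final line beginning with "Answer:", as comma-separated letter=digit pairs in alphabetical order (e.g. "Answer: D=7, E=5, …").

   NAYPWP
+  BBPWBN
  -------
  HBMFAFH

Step 1. [col 1: P + N ≡ H (mod 10)] no forcing yet in column 1 (carry-in 0); H=1 is free and consistent — try it, so H=1.
Step 2. [col 1: P + N ≡ H (mod 10)] no forcing yet in column 1 (carry-in 0); N=9 is free and consistent — try it, so N=9.
Step 3. [col 1: P + N ≡ H (mod 10)] in column 1 we have P+N≡H with carry-in 0; given N=9, H=1 and digits 1,9 already taken and all letters distinct, that pins P to 2, so P=2.
Step 4. [col 2: W + B ≡ F (mod 10)] several values work for W in column 2 (W + B ≡ F (mod 10), carry-in 1); try W=4. So W=4.
Step 5. [col 2: W + B ≡ F (mod 10)] B=5 is one option consistent with column 2 (W + B ≡ F (mod 10), carry-in 1) — take it ⇒ B=5.
Step 6. [col 2: W + B ≡ F (mod 10)] in column 2 we have W+B≡F with carry-in 1; given W=4, B=5 and digits 1,2,4,5,9 already taken and all letters distinct, that pins F to 0, so F=0.
Step 7. [col 3: P + W ≡ A (mod 10)] column 3 reads P+W+carry(1)=A with P=2, W=4; with digits 0,1,2,4,5,9 already taken and all letters distinct, the only value for A is 7 ⇒ A=7.
Step 8. [col 4: Y + P ≡ F (mod 10)] column 4 reads Y+P+carry(0)=F with P=2, F=0; with digits 0,1,2,4,5,7,9 already taken and all letters distinct, the only value for Y is 8 ⇒ Y=8.
Step 9. [col 5: A + B ≡ M (mod 10)] column 5 reads A+B+carry(1)=M with A=7, B=5; with digits 0,1,2,4,5,7,8,9 already taken and all letters distinct, the only value for M is 3. So M=3.

Answer: A=7, B=5, F=0, H=1, M=3, N=9, P=2, W=4, Y=8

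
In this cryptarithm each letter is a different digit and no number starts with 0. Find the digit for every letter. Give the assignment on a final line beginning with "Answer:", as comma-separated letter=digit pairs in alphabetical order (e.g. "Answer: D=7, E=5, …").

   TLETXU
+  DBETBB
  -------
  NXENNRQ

Step 1. [col 1: U + B ≡ Q (mod 10)] no forcing yet in column 1 (carry-in 0); Q=6 is free and consistent — try it, so Q=6.
Step 2. [N] N is the leading digit of a 7-digit sum of two 6-digit numbers; the final carry is exactly 1 ⇒ N=1.
Step 3. [col 1: U + B ≡ Q (mod 10)] B=7 is one option consistent with column 1 (U + B ≡ Q (mod 10), carry-in 0) — take it, so B=7.
Step 4. [col 1: U + B ≡ Q (mod 10)] in column 1 we have U+B≡Q with carry-in 0; given B=7, Q=6 and digits 1,6,7 already taken and all letters distinct, that pins U to 9 ⇒ U=9.
Step 5. [col 2: X + B ≡ R (mod 10)] several values work for R in column 2 (X + B ≡ R (mod 10), carry-in 1); try R=2. So R=2.
Step 6. [col 2: X + B ≡ R (mod 10)] column 2 reads X+B+carry(1)=R with B=7, R=2; with digits 1,2,6,7,9 already taken and all letters distinct, the only value for X is 4. So X=4.
Step 7. [col 3: T + T ≡ N (mod 10)] several values work for T in column 3 (T + T ≡ N (mod 10), carry-in 1); try T=5 ⇒ T=5.
Step 8. [col 4: E + E ≡ N (mod 10)] from column 4 (N=1, carry-in 1, digits 1,2,4,5,6,7,9 already taken and all letters distinct): E must equal 0 ⇒ E=0.
Step 9. [col 5: L + B ≡ E (mod 10)] column 5 reads L+B+carry(0)=E with B=7, E=0; with digits 0,1,2,4,5,6,7,9 already taken and all letters distinct, the only value for L is 3 ⇒ L=3.
Step 10. [col 6: T + D ≡ X (mod 10)] in column 6 we have T+D≡X with carry-in 1; given T=5, X=4 and digits 0,1,2,3,4,5,6,7,9 already taken and all letters distinct, that pins D to 8. So D=8.

Answer: B=7, D=8, E=0, L=3, N=1, Q=6, R=2, T=5, U=9, X=4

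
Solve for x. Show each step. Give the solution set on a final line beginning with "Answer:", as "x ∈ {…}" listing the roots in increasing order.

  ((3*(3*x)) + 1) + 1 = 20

Step 1. [((3*(3*x)) + 1) + 1 = 20] 1 comes off first (subtract 1). So sub: (3*(3*x)) + 1 = 19.
Step 2. [(3*(3*x)) + 1 = 19] peel the +1: subtract 1 from each side, so sub: 3*(3*x) = 18.
Step 3. [3*(3*x) = 18] LHS = 3·(…); ÷3 both sides. So div: 3*x = 6.
Step 4. [3*x = 6] 3 out front; divide by 3. So div: x = 2.

Answer: x ∈ {2}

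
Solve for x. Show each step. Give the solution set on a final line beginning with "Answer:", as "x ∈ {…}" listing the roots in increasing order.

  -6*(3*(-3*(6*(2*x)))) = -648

Step 1. [-6*(3*(-3*(6*(2*x)))) = -648] LHS = -6·(…); ÷-6 both sides. So div: 3*(-3*(6*(2*x))) = 108.
Step 2. [3*(-3*(6*(2*x))) = 108] divide by the outer 3 ⇒ div: -3*(6*(2*x)) = 36.
Step 3. [-3*(6*(2*x)) = 36] divide by the outer -3. So div: 6*(2*x) = -12.
Step 4. [6*(2*x) = -12] 6 out front; divide by 6. So div: 2*x = -2.
Step 5. [2*x = -2] LHS = 2·(…); ÷2 both sides ⇒ div: x = -1.

Answer: x ∈ {-1}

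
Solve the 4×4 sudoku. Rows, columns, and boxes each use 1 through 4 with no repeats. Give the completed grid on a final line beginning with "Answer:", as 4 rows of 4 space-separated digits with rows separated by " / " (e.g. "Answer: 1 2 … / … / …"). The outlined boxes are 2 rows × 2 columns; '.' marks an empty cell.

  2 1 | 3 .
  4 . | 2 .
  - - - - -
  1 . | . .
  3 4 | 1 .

Step 1. [r3c4∈{2,3,4}] in row 3, 3 fits only at r3c4. So r3c4=3.
Step 2. [r4c4∈{2}] r4c4 is down to just 2. So r4c4=2.
Step 3. [r3c3∈{4}] nothing but 4 survives at r3c3, so r3c3=4.
Step 4. [r3c2∈{2}] r3c2 has the single candidate 2. So r3c2=2.
Step 5. [r2c2∈{3}] only 3 remains possible at r2c2. So r2c2=3.
Step 6. [r2c4∈{1}] r2c4's peers cover all but 1 ⇒ r2c4=1.
Step 7. [r1c4∈{4}] r1c4 is down to just 4 ⇒ r1c4=4.

Answer: 2 1 3 4 / 4 3 2 1 / 1 2 4 3 / 3 4 1 2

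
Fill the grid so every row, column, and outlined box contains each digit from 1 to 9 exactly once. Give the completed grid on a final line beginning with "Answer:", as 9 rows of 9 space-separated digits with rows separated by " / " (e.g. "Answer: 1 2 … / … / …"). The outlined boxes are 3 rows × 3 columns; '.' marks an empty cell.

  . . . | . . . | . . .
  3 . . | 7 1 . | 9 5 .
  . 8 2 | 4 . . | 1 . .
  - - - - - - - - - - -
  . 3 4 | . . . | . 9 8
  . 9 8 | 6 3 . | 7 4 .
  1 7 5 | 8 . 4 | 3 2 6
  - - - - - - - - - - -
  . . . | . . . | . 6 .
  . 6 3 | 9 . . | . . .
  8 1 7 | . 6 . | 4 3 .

Step 1. [r7c2∈{2,4,5}] 2 has one home in col 2: r7c2, so r7c2=2.
Step 2. [r4c7∈{5}] r4c7 is down to just 5 ⇒ r4c7=5.
Step 3. [r5c6∈{1,2,5}] across row 5, 5 lands solely at r5c6 ⇒ r5c6=5.
Step 4. [r9c6∈{2}] r9c6 has the single candidate 2. So r9c6=2.
Step 5. [r1c2∈{4,5}] across col 2, 5 lands solely at r1c2. So r1c2=5.
Step 6. [r3c8∈{7}] only 7 remains possible at r3c8, so r3c8=7.
Step 7. [r2c6∈{6,8}] row 2 places 8 nowhere but r2c6 ⇒ r2c6=8.
Step 8. [r1c7∈{2,6,8}] across col 7, 6 lands solely at r1c7. So r1c7=6.
Step 9. [r8c8∈{1,8}] in col 8, 1 fits only at r8c8, so r8c8=1.
Step 10. [r8c6∈{7}] r8c6's peers cover all but 7. So r8c6=7.
Step 11. [r9c4∈{5}] r9c4 has the single candidate 5 ⇒ r9c4=5.
Step 12. [r7c3∈{9}] r7c3 is down to just 9, so r7c3=9.
Step 13. [r2c9∈{2,4}] in row 2, 2 fits only at r2c9, so r2c9=2.
Step 14. [r3c6∈{3,6,9}] in col 6, 6 fits only at r3c6. So r3c6=6.
Step 15. [r1c6∈{3,9}] r1c6 is the only open cell in col 6 admitting 9, so r1c6=9.
Step 16. [r1c4∈{2,3}] 3 has one home in box 2: r1c4 ⇒ r1c4=3.
Step 17. [r4c4∈{1,2}] 2 has one home in col 4: r4c4. So r4c4=2.
Step 18. [r8c9∈{5}] r8c9 has the single candidate 5 ⇒ r8c9=5.
Step 19. [r8c1∈{4}] only 4 remains possible at r8c1. So r8c1=4.
Step 20. [r7c7∈{8}] r7c7 has the single candidate 8 ⇒ r7c7=8.
Step 21. [r7c6∈{1,3}] in row 7, 3 fits only at r7c6, so r7c6=3.
Step 22. [r3c1∈{9}] nothing but 9 survives at r3c1, so r3c1=9.
Step 23. [r6c5∈{9}] only 9 remains possible at r6c5. So r6c5=9.
Step 24. [r4c5∈{7}] only 7 remains possible at r4c5 ⇒ r4c5=7.
Step 25. [r1c1∈{7}] r1c1 has the single candidate 7, so r1c1=7.
Step 26. [r8c5∈{8}] r8c5 has the single candidate 8 ⇒ r8c5=8.
Step 27. [r2c2∈{4}] only 4 remains possible at r2c2 ⇒ r2c2=4.
Step 28. [r1c5∈{2}] r1c5 has the single candidate 2, so r1c5=2.
Step 29. [r3c9∈{3}] r3c9 has the single candidate 3 ⇒ r3c9=3.
Step 30. [r7c4∈{1}] r7c4 is down to just 1 ⇒ r7c4=1.
Step 31. [r4c6∈{1}] only 1 remains possible at r4c6 ⇒ r4c6=1.
Step 32. [r2c3∈{6}] r2c3 is down to just 6 ⇒ r2c3=6.
Step 33. [r5c1∈{2}] r5c1's peers cover all but 2 ⇒ r5c1=2.
Step 34. [r1c8∈{8}] r1c8's peers cover all but 8 ⇒ r1c8=8.
Step 35. [r3c5∈{5}] only 5 remains possible at r3c5 ⇒ r3c5=5.
Step 36. [r7c1∈{5}] r7c1's peers cover all but 5 ⇒ r7c1=5.
Step 37. [r1c3∈{1}] r1c3 is down to just 1 ⇒ r1c3=1.
Step 38. [r7c5∈{4}] nothing but 4 survives at r7c5, so r7c5=4.
Step 39. [r5c9∈{1}] nothing but 1 survives at r5c9 ⇒ r5c9=1.
Step 40. [r7c9∈{7}] only 7 remains possible at r7c9, so r7c9=7.
Step 41. [r9c9∈{9}] nothing but 9 survives at r9c9, so r9c9=9.
Step 42. [r1c9∈{4}] nothing but 4 survives at r1c9. So r1c9=4.
Step 43. [r4c1∈{6}] r4c1 has the single candidate 6. So r4c1=6.
Step 44. [r8c7∈{2}] r8c7 has the single candidate 2 ⇒ r8c7=2.

Answer: 7 5 1 3 2 9 6 8 4 / 3 4 6 7 1 8 9 5 2 / 9 8 2 4 5 6 1 7 3 / 6 3 4 2 7 1 5 9 8 / 2 9 8 6 3 5 7 4 1 / 1 7 5 8 9 4 3 2 6 / 5 2 9 1 4 3 8 6 7 / 4 6 3 9 8 7 2 1 5 / 8 1 7 5 6 2 4 3 9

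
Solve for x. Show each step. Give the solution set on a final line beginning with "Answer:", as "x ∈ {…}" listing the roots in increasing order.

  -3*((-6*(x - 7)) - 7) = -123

Step 1. [-3*((-6*(x - 7)) - 7) = -123] divide by the outer -3 ⇒ div: (-6*(x - 7)) - 7 = 41.
Step 2. [(-6*(x - 7)) - 7 = 41] peel the -7: add 7 from each side ⇒ sub: -6*(x - 7) = 48.
Step 3. [-6*(x - 7) = 48] leading coefficient -6: divide by -6 ⇒ div: x - 7 = -8.
Step 4. [x - 7 = -8] the outer -7 inverts by adding 7, so sub: x = -1.

Answer: x ∈ {-1}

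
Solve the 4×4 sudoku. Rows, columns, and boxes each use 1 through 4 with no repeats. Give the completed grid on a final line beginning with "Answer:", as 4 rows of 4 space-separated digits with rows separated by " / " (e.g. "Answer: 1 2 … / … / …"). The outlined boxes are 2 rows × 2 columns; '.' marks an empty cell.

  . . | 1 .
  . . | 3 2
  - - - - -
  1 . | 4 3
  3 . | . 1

Step 1. [r4c2∈{2,4}] across row 4, 4 lands solely at r4c2 ⇒ r4c2=4.
Step 2. [r1c1∈{2,4}] col 1 places 2 nowhere but r1c1, so r1c1=2.
Step 3. [r4c3∈{2}] r4c3's peers cover all but 2. So r4c3=2.
Step 4. [r3c2∈{2}] r3c2 has the single candidate 2 ⇒ r3c2=2.
Step 5. [r2c2∈{1}] r2c2 has the single candidate 1. So r2c2=1.
Step 6. [r1c4∈{4}] r1c4 has the single candidate 4, so r1c4=4.
Step 7. [r2c1∈{4}] only 4 remains possible at r2c1, so r2c1=4.
Step 8. [r1c2∈{3}] only 3 remains possible at r1c2 ⇒ r1c2=3.

Answer: 2 3 1 4 / 4 1 3 2 / 1 2 4 3 / 3 4 2 1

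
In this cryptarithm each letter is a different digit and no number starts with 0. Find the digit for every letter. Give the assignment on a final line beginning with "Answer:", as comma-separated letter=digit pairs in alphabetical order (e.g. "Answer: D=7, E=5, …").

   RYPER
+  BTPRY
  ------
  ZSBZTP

Step 1. [Z] Z is the leading digit of a 6-digit sum of two 5-digit numbers; the final carry is exactly 1 ⇒ Z=1.
Step 2. [col 1: R + Y ≡ P (mod 10)] several values work for R in column 1 (R + Y ≡ P (mod 10), carry-in 0); try R=7 ⇒ R=7.
Step 3. [col 1: R + Y ≡ P (mod 10)] column 1 (R + Y ≡ P (mod 10), carry-in 0) doesn't pin P yet; pick P=5 and continue, so P=5.
Step 4. [col 1: R + Y ≡ P (mod 10)] column 1 reads R+Y+carry(0)=P with R=7, P=5; with digits 1,5,7 already taken and all letters distinct, the only value for Y is 8. So Y=8.
Step 5. [col 2: E + R ≡ T (mod 10)] column 2 (E + R ≡ T (mod 10), carry-in 1) doesn't pin T yet; pick T=0 and continue ⇒ T=0.
Step 6. [col 2: E + R ≡ T (mod 10)] column 2: given R=7, T=0, carry-in 1, and digits 0,1,5,7,8 already taken and all letters distinct, E+R≡T (mod 10) forces E=2 ⇒ E=2.
Step 7. [col 4: Y + T ≡ B (mod 10)] column 4: given Y=8, T=0, carry-in 1, and digits 0,1,2,5,7,8 already taken and all letters distinct, Y+T≡B (mod 10) forces B=9. So B=9.
Step 8. [col 5: R + B ≡ S (mod 10)] column 5: given R=7, B=9, carry-in 0, and digits 0,1,2,5,7,8,9 already taken and all letters distinct, R+B≡S (mod 10) forces S=6, so S=6.

Answer: B=9, E=2, P=5, R=7, S=6, T=0, Y=8, Z=1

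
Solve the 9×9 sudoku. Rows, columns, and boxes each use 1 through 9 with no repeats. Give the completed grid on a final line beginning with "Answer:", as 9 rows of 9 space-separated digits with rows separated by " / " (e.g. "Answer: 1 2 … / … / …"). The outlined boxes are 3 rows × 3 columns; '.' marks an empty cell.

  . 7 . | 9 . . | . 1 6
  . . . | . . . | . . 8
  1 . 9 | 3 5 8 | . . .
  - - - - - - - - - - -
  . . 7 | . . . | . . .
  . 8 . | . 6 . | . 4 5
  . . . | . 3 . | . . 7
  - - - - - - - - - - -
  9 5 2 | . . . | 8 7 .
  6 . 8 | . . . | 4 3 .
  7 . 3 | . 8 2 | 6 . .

Step 1. [r1c6∈{4}] r1c6 is down to just 4. So r1c6=4.
Step 2. [r3c8∈{2}] r3c8's peers cover all but 2, so r3c8=2.
Step 3. [r8c2∈{1}] r8c2's peers cover all but 1 ⇒ r8c2=1.
Step 4. [r4c9∈{1,2,3,9}] col 9 places 3 nowhere but r4c9. So r4c9=3.
Step 5. [r2c2∈{2,3,4,6}] col 2 places 3 nowhere but r2c2, so r2c2=3.
Step 6. [r1c3∈{5}] r1c3's peers cover all but 5 ⇒ r1c3=5.
Step 7. [r5c3∈{1}] r5c3 is down to just 1 ⇒ r5c3=1.
Step 8. [r3c2∈{4,6}] across row 3, 6 lands solely at r3c2 ⇒ r3c2=6.
Step 9. [r7c9∈{1}] r7c9's peers cover all but 1 ⇒ r7c9=1.
Step 10. [r9c4∈{1,4,5}] r9c4 is the only open cell in row 9 admitting 1, so r9c4=1.
Step 11. [r1c5∈{2}] only 2 remains possible at r1c5 ⇒ r1c5=2.
Step 12. [r2c1∈{2,4}] across row 2, 2 lands solely at r2c1. So r2c1=2.
Step 13. [r2c7∈{5,7,9}] r2c7 is the only open cell in col 7 admitting 5. So r2c7=5.
Step 14. [r2c8∈{9}] r2c8 is down to just 9. So r2c8=9.
Step 15. [r6c3∈{4,6}] r6c3 is the only open cell in col 3 admitting 6. So r6c3=6.
Step 16. [r6c8∈{8}] r6c8 has the single candidate 8, so r6c8=8.
Step 17. [r4c4∈{2,4,5,8}] row 4 places 8 nowhere but r4c4 ⇒ r4c4=8.
Step 18. [r9c2∈{4}] nothing but 4 survives at r9c2, so r9c2=4.
Step 19. [r7c5∈{4}] r7c5 is down to just 4, so r7c5=4.
Step 20. [r6c4∈{2,4,5}] 4 has one home in col 4: r6c4 ⇒ r6c4=4.
Step 21. [r6c1∈{5}] nothing but 5 survives at r6c1 ⇒ r6c1=5.
Step 22. [r4c6∈{1,5,9}] r4c6 is the only open cell in row 4 admitting 5 ⇒ r4c6=5.
Step 23. [r5c4∈{2,7}] col 4 places 2 nowhere but r5c4, so r5c4=2.
Step 24. [r5c7∈{9}] r5c7's peers cover all but 9. So r5c7=9.
Step 25. [r7c4∈{6}] r7c4 has the single candidate 6. So r7c4=6.
Step 26. [r2c4∈{7}] only 7 remains possible at r2c4, so r2c4=7.
Step 27. [r8c5∈{7,9}] col 5 places 7 nowhere but r8c5. So r8c5=7.
Step 28. [r4c5∈{1,9}] r4c5 is the only open cell in col 5 admitting 9. So r4c5=9.
Step 29. [r4c7∈{1,2}] r4c7 is the only open cell in row 4 admitting 1 ⇒ r4c7=1.
Step 30. [r4c2∈{2}] nothing but 2 survives at r4c2. So r4c2=2.
Step 31. [r2c6∈{1,6}] in row 2, 6 fits only at r2c6. So r2c6=6.
Step 32. [r8c6∈{9}] only 9 remains possible at r8c6. So r8c6=9.
Step 33. [r7c6∈{3}] nothing but 3 survives at r7c6 ⇒ r7c6=3.
Step 34. [r6c2∈{9}] nothing but 9 survives at r6c2, so r6c2=9.
Step 35. [r1c1∈{8}] nothing but 8 survives at r1c1 ⇒ r1c1=8.
Step 36. [r8c9∈{2}] only 2 remains possible at r8c9. So r8c9=2.
Step 37. [r5c1∈{3}] r5c1 is down to just 3. So r5c1=3.
Step 38. [r2c5∈{1}] nothing but 1 survives at r2c5 ⇒ r2c5=1.
Step 39. [r8c4∈{5}] nothing but 5 survives at r8c4, so r8c4=5.
Step 40. [r9c9∈{9}] r9c9's peers cover all but 9 ⇒ r9c9=9.
Step 41. [r4c1∈{4}] r4c1 is down to just 4, so r4c1=4.
Step 42. [r3c9∈{4}] only 4 remains possible at r3c9. So r3c9=4.
Step 43. [r5c6∈{7}] r5c6 is down to just 7, so r5c6=7.
Step 44. [r6c7∈{2}] r6c7's peers cover all but 2, so r6c7=2.
Step 45. [r3c7∈{7}] r3c7 is down to just 7, so r3c7=7.
Step 46. [r1c7∈{3}] r1c7 is down to just 3 ⇒ r1c7=3.
Step 47. [r2c3∈{4}] r2c3's peers cover all but 4 ⇒ r2c3=4.
Step 48. [r9c8∈{5}] nothing but 5 survives at r9c8 ⇒ r9c8=5.
Step 49. [r6c6∈{1}] only 1 remains possible at r6c6 ⇒ r6c6=1.
Step 50. [r4c8∈{6}] nothing but 6 survives at r4c8, so r4c8=6.

Answer: 8 7 5 9 2 4 3 1 6 / 2 3 4 7 1 6 5 9 8 / 1 6 9 3 5 8 7 2 4 / 4 2 7 8 9 5 1 6 3 / 3 8 1 2 6 7 9 4 5 / 5 9 6 4 3 1 2 8 7 / 9 5 2 6 4 3 8 7 1 / 6 1 8 5 7 9 4 3 2 / 7 4 3 1 8 2 6 5 9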